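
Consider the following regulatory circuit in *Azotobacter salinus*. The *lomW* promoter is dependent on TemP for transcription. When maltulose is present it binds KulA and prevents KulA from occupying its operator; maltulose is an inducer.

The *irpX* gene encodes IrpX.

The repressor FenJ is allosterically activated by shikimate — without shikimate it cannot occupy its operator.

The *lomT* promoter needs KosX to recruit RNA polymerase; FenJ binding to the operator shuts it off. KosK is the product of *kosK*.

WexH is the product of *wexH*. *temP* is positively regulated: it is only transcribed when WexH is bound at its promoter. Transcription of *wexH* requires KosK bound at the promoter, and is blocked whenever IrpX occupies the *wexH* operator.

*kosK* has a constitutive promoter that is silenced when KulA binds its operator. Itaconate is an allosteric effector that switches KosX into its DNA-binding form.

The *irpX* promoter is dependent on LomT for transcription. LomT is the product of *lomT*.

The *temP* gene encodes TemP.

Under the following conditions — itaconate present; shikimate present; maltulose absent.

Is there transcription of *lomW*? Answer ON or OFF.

Itaconate is present, so KosX is active.
Shikimate is present, so FenJ is active.
With repressor FenJ bound, *lomT* is not transcribed.
So LomT is not produced.
Required activator LomT is absent, so *irpX* is not transcribed.
So IrpX is not produced.
Maltulose is absent, so KulA is active.
With repressor KulA bound, *kosK* is not transcribed.
So KosK is not produced.
Required activator KosK is absent, so *wexH* is not transcribed.
So WexH is not produced.
Required activator WexH is absent, so *temP* is not transcribed.
So TemP is not produced.
Required activator TemP is absent, so *lomW* is not transcribed.

OFF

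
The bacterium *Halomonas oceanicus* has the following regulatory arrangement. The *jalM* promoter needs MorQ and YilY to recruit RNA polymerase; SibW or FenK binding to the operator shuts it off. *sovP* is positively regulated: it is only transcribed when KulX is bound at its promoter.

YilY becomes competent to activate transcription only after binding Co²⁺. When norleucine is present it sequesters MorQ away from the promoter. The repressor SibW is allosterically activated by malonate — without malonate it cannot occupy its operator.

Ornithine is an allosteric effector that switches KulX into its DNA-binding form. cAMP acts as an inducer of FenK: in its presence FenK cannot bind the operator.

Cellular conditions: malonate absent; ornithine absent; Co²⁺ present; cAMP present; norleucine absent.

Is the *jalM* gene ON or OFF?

Malonate is absent, so SibW is inactive.
cAMP is present, so FenK is inactive.
Norleucine is absent, so MorQ is active.
Co²⁺ is present, so YilY is active.
No repressor is bound and MorQ and YilY are active, so *jalM* is transcribed.

ON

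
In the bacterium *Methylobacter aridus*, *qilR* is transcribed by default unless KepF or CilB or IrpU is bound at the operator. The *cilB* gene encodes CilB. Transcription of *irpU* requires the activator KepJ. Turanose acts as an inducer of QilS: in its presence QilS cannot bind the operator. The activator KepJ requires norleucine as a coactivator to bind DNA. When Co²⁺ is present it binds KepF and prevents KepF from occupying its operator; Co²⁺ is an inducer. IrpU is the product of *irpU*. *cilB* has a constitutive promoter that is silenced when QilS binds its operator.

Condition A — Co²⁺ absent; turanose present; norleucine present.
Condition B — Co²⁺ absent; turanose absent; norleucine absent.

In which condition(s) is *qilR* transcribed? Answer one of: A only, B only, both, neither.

Condition A:
Co²⁺ is absent, so KepF is active.
Turanose is present, so QilS is inactive.
With no repressor bound, *cilB* is transcribed.
So CilB is produced and active.
Norleucine is present, so KepJ is active.
No repressor is bound and KepJ is active, so *irpU* is transcribed.
So IrpU is produced and active.
With repressor KepF bound, *qilR* is not transcribed.
→ *qilR* is OFF in A.
Condition B:
Co²⁺ is absent, so KepF is active.
Turanose is absent, so QilS is active.
With repressor QilS bound, *cilB* is not transcribed.
So CilB is not produced.
Norleucine is absent, so KepJ is inactive.
Required activator KepJ is absent, so *irpU* is not transcribed.
So IrpU is not produced.
With repressor KepF bound, *qilR* is not transcribed.
→ *qilR* is OFF in B.

neither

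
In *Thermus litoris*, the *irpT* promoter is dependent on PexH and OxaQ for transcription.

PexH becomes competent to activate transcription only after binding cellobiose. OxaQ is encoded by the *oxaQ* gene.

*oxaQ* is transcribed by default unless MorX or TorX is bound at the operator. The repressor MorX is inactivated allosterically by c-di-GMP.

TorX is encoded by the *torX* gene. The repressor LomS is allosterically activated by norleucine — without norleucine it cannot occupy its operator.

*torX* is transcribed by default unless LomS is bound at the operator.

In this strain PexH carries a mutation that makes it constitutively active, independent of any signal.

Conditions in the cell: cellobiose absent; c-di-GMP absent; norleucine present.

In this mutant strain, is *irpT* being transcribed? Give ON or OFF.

OFF

PexH is constitutively active in this strain.
c-di-GMP is absent, so MorX is active.
Norleucine is present, so LomS is active.
With repressor LomS bound, *torX* is not transcribed.
So TorX is not produced.
With repressor MorX bound, *oxaQ* is not transcribed.
So OxaQ is not produced.
Required activator OxaQ is absent, so *irpT* is not transcribed.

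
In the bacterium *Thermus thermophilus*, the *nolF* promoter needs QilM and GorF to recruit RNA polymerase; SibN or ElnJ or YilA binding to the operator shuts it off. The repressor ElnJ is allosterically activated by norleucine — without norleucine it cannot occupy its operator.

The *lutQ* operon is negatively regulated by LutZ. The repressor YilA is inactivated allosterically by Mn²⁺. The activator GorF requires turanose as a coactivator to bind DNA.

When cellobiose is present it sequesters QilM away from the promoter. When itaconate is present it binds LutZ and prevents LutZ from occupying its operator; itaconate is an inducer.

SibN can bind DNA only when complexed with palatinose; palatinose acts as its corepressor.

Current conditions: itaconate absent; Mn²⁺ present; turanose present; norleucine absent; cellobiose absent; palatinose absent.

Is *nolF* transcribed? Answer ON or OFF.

ON

Palatinose is absent, so SibN is inactive.
Norleucine is absent, so ElnJ is inactive.
Cellobiose is absent, so QilM is active.
Turanose is present, so GorF is active.
Mn²⁺ is present, so YilA is inactive.
No repressor is bound and QilM and GorF are active, so *nolF* is transcribed.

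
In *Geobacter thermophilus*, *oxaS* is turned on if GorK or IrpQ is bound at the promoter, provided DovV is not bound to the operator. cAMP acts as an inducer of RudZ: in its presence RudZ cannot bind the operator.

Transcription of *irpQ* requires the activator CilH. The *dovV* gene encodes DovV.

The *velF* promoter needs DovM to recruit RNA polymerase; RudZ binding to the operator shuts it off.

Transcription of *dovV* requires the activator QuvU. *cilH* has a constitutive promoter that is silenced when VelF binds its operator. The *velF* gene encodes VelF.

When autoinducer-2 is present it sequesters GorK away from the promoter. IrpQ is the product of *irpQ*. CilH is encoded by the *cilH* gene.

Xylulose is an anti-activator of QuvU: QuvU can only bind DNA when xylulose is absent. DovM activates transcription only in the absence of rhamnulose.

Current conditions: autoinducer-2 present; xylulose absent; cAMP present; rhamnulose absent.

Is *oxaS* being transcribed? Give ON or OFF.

Xylulose is absent, so QuvU is active.
No repressor is bound and QuvU is active, so *dovV* is transcribed.
So DovV is produced and active.
Autoinducer-2 is present, so GorK is inactive.
Rhamnulose is absent, so DovM is active.
cAMP is present, so RudZ is inactive.
No repressor is bound and DovM is active, so *velF* is transcribed.
So VelF is produced and active.
With repressor VelF bound, *cilH* is not transcribed.
So CilH is not produced.
Required activator CilH is absent, so *irpQ* is not transcribed.
So IrpQ is not produced.
With repressor DovV bound, *oxaS* is not transcribed.

OFF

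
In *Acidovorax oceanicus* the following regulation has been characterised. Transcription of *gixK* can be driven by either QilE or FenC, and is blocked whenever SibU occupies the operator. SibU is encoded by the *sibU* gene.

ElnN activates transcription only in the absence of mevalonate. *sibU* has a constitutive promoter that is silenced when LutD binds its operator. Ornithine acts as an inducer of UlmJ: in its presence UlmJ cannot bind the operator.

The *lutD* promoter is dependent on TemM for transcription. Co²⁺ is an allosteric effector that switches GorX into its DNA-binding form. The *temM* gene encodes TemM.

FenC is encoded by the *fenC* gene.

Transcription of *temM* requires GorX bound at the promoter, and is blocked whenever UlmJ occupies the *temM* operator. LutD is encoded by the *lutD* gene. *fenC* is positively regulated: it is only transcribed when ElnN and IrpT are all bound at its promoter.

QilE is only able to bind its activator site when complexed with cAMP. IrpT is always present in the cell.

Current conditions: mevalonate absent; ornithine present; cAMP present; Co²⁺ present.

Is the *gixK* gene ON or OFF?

cAMP is present, so QilE is active.
Mevalonate is absent, so ElnN is active.
IrpT is produced constitutively and is active.
No repressor is bound and ElnN and IrpT are active, so *fenC* is transcribed.
So FenC is produced and active.
Co²⁺ is present, so GorX is active.
Ornithine is present, so UlmJ is inactive.
No repressor is bound and GorX is active, so *temM* is transcribed.
So TemM is produced and active.
No repressor is bound and TemM is active, so *lutD* is transcribed.
So LutD is produced and active.
With repressor LutD bound, *sibU* is not transcribed.
So SibU is not produced.
Activator QilE is present, so *gixK* is transcribed.

ON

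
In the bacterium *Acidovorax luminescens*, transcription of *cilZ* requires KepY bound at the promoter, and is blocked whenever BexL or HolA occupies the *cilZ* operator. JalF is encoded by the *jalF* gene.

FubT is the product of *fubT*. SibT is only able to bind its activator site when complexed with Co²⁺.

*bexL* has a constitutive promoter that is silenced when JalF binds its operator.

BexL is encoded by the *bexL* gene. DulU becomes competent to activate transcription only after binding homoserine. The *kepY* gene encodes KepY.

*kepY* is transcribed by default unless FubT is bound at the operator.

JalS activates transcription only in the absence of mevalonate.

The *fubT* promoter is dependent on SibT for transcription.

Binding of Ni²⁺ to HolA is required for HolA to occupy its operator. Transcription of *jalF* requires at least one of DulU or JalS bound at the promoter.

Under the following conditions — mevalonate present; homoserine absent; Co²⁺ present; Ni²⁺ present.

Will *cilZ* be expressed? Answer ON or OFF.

OFF

Homoserine is absent, so DulU is inactive.
Mevalonate is present, so JalS is inactive.
No activator is available at the *jalF* promoter, so *jalF* is not transcribed.
So JalF is not produced.
With no repressor bound, *bexL* is transcribed.
So BexL is produced and active.
Ni²⁺ is present, so HolA is active.
Co²⁺ is present, so SibT is active.
No repressor is bound and SibT is active, so *fubT* is transcribed.
So FubT is produced and active.
With repressor FubT bound, *kepY* is not transcribed.
So KepY is not produced.
With repressor BexL bound, *cilZ* is not transcribed.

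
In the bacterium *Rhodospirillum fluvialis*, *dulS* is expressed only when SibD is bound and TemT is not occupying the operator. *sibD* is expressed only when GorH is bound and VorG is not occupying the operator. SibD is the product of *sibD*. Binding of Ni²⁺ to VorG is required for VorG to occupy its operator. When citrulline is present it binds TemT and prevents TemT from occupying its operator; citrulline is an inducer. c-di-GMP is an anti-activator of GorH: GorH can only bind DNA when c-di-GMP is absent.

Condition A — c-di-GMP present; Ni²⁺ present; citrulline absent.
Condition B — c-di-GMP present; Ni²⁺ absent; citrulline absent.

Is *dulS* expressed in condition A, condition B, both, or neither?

Condition A:
c-di-GMP is present, so GorH is inactive.
Ni²⁺ is present, so VorG is active.
With repressor VorG bound, *sibD* is not transcribed.
So SibD is not produced.
Citrulline is absent, so TemT is active.
With repressor TemT bound, *dulS* is not transcribed.
→ *dulS* is OFF in A.
Condition B:
c-di-GMP is present, so GorH is inactive.
Ni²⁺ is absent, so VorG is inactive.
Required activator GorH is absent, so *sibD* is not transcribed.
So SibD is not produced.
Citrulline is absent, so TemT is active.
With repressor TemT bound, *dulS* is not transcribed.
→ *dulS* is OFF in B.

neither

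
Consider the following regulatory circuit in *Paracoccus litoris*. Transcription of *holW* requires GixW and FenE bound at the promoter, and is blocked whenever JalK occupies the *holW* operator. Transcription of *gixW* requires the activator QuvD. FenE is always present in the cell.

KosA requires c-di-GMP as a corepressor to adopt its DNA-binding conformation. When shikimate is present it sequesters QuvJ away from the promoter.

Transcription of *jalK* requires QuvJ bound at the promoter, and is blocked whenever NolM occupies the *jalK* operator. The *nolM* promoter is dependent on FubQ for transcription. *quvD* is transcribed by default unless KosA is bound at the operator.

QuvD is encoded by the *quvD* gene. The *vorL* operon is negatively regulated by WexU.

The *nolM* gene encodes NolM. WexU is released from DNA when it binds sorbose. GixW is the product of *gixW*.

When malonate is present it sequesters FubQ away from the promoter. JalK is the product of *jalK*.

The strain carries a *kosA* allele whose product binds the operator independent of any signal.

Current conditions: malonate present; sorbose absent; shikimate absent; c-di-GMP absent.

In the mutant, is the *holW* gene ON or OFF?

OFF

Malonate is present, so FubQ is inactive.
Required activator FubQ is absent, so *nolM* is not transcribed.
So NolM is not produced.
Shikimate is absent, so QuvJ is active.
No repressor is bound and QuvJ is active, so *jalK* is transcribed.
So JalK is produced and active.
KosA is constitutively active in this strain.
With repressor KosA bound, *quvD* is not transcribed.
So QuvD is not produced.
Required activator QuvD is absent, so *gixW* is not transcribed.
So GixW is not produced.
FenE is produced constitutively and is active.
With repressor JalK bound, *holW* is not transcribed.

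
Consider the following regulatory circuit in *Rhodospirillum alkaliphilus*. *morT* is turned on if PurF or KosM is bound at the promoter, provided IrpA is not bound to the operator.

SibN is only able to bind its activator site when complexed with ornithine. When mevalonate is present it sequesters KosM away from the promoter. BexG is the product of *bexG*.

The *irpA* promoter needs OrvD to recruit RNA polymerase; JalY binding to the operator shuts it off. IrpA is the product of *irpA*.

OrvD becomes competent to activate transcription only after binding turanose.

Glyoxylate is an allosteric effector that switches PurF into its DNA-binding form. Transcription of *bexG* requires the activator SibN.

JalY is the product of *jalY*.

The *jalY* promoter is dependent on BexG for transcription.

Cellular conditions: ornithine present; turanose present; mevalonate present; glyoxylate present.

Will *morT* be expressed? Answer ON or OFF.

Glyoxylate is present, so PurF is active.
Mevalonate is present, so KosM is inactive.
Turanose is present, so OrvD is active.
Ornithine is present, so SibN is active.
No repressor is bound and SibN is active, so *bexG* is transcribed.
So BexG is produced and active.
No repressor is bound and BexG is active, so *jalY* is transcribed.
So JalY is produced and active.
With repressor JalY bound, *irpA* is not transcribed.
So IrpA is not produced.
Activator PurF is present, so *morT* is transcribed.

ON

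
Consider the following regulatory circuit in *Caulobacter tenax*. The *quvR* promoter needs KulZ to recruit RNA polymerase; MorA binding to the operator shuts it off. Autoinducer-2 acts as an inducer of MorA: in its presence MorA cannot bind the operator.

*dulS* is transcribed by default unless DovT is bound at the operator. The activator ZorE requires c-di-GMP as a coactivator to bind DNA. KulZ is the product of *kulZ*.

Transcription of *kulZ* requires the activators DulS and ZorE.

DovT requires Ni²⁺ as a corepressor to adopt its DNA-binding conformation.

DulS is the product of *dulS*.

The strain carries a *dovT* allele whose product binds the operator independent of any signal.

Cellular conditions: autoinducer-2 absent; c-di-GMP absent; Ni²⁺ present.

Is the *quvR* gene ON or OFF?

OFF

Autoinducer-2 is absent, so MorA is active.
DovT is constitutively active in this strain.
With repressor DovT bound, *dulS* is not transcribed.
So DulS is not produced.
c-di-GMP is absent, so ZorE is inactive.
Required activator DulS is absent, so *kulZ* is not transcribed.
So KulZ is not produced.
With repressor MorA bound, *quvR* is not transcribed.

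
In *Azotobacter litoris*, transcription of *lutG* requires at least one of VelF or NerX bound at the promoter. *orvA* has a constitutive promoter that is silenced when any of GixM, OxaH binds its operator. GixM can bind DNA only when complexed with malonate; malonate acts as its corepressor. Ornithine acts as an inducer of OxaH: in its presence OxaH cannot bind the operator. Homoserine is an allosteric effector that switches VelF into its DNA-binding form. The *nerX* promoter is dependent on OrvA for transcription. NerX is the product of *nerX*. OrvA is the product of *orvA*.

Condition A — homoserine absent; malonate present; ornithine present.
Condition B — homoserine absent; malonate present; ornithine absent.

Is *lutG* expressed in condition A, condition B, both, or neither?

Condition A:
Homoserine is absent, so VelF is inactive.
Malonate is present, so GixM is active.
Ornithine is present, so OxaH is inactive.
With repressor GixM bound, *orvA* is not transcribed.
So OrvA is not produced.
Required activator OrvA is absent, so *nerX* is not transcribed.
So NerX is not produced.
No activator is available at the *lutG* promoter, so *lutG* is not transcribed.
→ *lutG* is OFF in A.
Condition B:
Homoserine is absent, so VelF is inactive.
Malonate is present, so GixM is active.
Ornithine is absent, so OxaH is active.
With repressor GixM bound, *orvA* is not transcribed.
So OrvA is not produced.
Required activator OrvA is absent, so *nerX* is not transcribed.
So NerX is not produced.
No activator is available at the *lutG* promoter, so *lutG* is not transcribed.
→ *lutG* is OFF in B.

neither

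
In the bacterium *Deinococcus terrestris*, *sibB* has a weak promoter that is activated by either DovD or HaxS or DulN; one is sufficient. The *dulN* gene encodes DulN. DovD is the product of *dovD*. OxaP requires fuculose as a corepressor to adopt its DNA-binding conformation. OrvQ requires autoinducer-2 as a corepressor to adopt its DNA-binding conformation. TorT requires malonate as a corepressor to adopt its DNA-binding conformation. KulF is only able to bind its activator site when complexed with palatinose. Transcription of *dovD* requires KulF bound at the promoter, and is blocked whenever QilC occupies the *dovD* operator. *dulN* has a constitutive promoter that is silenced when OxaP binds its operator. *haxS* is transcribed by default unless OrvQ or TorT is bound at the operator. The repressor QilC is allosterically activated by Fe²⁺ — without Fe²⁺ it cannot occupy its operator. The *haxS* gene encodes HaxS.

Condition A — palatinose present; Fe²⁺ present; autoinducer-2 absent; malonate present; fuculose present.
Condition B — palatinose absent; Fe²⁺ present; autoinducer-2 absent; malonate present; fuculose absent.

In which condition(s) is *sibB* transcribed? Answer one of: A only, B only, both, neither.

B only

Condition A:
Palatinose is present, so KulF is active.
Fe²⁺ is present, so QilC is active.
With repressor QilC bound, *dovD* is not transcribed.
So DovD is not produced.
Autoinducer-2 is absent, so OrvQ is inactive.
Malonate is present, so TorT is active.
With repressor TorT bound, *haxS* is not transcribed.
So HaxS is not produced.
Fuculose is present, so OxaP is active.
With repressor OxaP bound, *dulN* is not transcribed.
So DulN is not produced.
No activator is available at the *sibB* promoter, so *sibB* is not transcribed.
→ *sibB* is OFF in A.
Condition B:
Palatinose is absent, so KulF is inactive.
Fe²⁺ is present, so QilC is active.
With repressor QilC bound, *dovD* is not transcribed.
So DovD is not produced.
Autoinducer-2 is absent, so OrvQ is inactive.
Malonate is present, so TorT is active.
With repressor TorT bound, *haxS* is not transcribed.
So HaxS is not produced.
Fuculose is absent, so OxaP is inactive.
With no repressor bound, *dulN* is transcribed.
So DulN is produced and active.
Activator DulN is present, so *sibB* is transcribed.
→ *sibB* is ON in B.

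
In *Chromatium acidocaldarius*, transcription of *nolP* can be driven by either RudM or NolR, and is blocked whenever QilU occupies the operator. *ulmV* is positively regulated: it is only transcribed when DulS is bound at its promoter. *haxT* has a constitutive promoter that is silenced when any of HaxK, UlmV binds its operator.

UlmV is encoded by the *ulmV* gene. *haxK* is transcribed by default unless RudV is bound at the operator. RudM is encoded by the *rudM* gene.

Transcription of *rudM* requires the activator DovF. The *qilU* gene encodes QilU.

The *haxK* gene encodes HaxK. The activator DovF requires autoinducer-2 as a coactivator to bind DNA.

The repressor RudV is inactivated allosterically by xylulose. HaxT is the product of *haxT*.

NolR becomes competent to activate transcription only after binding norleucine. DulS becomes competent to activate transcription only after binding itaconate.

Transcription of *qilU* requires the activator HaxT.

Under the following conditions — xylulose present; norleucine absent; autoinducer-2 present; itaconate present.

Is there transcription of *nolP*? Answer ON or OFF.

Xylulose is present, so RudV is inactive.
With no repressor bound, *haxK* is transcribed.
So HaxK is produced and active.
Itaconate is present, so DulS is active.
No repressor is bound and DulS is active, so *ulmV* is transcribed.
So UlmV is produced and active.
With repressor HaxK bound, *haxT* is not transcribed.
So HaxT is not produced.
Required activator HaxT is absent, so *qilU* is not transcribed.
So QilU is not produced.
Autoinducer-2 is present, so DovF is active.
No repressor is bound and DovF is active, so *rudM* is transcribed.
So RudM is produced and active.
Norleucine is absent, so NolR is inactive.
Activator RudM is present, so *nolP* is transcribed.

ON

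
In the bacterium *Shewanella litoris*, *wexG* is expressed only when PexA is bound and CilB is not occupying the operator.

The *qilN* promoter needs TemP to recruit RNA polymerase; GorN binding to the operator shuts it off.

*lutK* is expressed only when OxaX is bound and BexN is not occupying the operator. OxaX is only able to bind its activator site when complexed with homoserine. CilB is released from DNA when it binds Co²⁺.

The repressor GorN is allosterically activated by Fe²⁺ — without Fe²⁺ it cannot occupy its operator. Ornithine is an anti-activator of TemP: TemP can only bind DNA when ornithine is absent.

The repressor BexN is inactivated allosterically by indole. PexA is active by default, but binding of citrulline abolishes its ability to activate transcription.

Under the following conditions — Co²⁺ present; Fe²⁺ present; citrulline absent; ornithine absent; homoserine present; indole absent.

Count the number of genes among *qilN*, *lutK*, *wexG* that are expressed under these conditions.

1

Fe²⁺ is present, so GorN is active.
Ornithine is absent, so TemP is active.
With repressor GorN bound, *qilN* is not transcribed.
→ *qilN* is OFF.
Indole is absent, so BexN is active.
Homoserine is present, so OxaX is active.
With repressor BexN bound, *lutK* is not transcribed.
→ *lutK* is OFF.
Citrulline is absent, so PexA is active.
Co²⁺ is present, so CilB is inactive.
No repressor is bound and PexA is active, so *wexG* is transcribed.
→ *wexG* is ON.
1 of the 3 genes is transcribed.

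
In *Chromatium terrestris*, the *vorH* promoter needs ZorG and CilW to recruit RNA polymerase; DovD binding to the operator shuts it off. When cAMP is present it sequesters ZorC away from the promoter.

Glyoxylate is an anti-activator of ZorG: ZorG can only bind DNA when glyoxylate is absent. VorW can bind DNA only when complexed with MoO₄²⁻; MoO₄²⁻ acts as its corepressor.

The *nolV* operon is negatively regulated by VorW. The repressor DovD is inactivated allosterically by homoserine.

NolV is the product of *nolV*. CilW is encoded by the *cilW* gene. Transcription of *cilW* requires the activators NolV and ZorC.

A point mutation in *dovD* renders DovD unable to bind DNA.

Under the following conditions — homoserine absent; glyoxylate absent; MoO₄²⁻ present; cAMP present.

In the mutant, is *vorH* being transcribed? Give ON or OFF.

OFF

Glyoxylate is absent, so ZorG is active.
MoO₄²⁻ is present, so VorW is active.
With repressor VorW bound, *nolV* is not transcribed.
So NolV is not produced.
cAMP is present, so ZorC is inactive.
Required activator NolV is absent, so *cilW* is not transcribed.
So CilW is not produced.
DovD is non-functional in this strain, so it has no effect.
Required activator CilW is absent, so *vorH* is not transcribed.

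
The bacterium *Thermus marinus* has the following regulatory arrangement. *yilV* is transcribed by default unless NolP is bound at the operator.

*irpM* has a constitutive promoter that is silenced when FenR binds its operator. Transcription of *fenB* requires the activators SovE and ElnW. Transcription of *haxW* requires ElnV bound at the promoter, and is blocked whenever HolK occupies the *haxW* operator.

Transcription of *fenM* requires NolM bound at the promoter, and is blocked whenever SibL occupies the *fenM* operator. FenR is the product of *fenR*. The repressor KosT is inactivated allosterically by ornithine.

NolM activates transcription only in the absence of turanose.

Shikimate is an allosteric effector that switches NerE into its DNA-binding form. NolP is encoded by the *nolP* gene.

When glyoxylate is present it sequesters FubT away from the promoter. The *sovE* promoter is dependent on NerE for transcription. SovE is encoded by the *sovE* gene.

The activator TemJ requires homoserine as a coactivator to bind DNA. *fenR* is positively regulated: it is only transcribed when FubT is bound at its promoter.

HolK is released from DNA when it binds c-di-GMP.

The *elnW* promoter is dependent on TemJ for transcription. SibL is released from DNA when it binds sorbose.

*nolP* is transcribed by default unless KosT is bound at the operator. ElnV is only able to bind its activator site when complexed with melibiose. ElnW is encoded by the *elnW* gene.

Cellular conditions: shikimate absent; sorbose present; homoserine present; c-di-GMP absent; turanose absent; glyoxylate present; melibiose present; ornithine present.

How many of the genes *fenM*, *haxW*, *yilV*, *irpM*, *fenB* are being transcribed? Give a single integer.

Turanose is absent, so NolM is active.
Sorbose is present, so SibL is inactive.
No repressor is bound and NolM is active, so *fenM* is transcribed.
→ *fenM* is ON.
c-di-GMP is absent, so HolK is active.
Melibiose is present, so ElnV is active.
With repressor HolK bound, *haxW* is not transcribed.
→ *haxW* is OFF.
Ornithine is present, so KosT is inactive.
With no repressor bound, *nolP* is transcribed.
So NolP is produced and active.
With repressor NolP bound, *yilV* is not transcribed.
→ *yilV* is OFF.
Glyoxylate is present, so FubT is inactive.
Required activator FubT is absent, so *fenR* is not transcribed.
So FenR is not produced.
With no repressor bound, *irpM* is transcribed.
→ *irpM* is ON.
Shikimate is absent, so NerE is inactive.
Required activator NerE is absent, so *sovE* is not transcribed.
So SovE is not produced.
Homoserine is present, so TemJ is active.
No repressor is bound and TemJ is active, so *elnW* is transcribed.
So ElnW is produced and active.
Required activator SovE is absent, so *fenB* is not transcribed.
→ *fenB* is OFF.
2 of the 5 genes are transcribed.

2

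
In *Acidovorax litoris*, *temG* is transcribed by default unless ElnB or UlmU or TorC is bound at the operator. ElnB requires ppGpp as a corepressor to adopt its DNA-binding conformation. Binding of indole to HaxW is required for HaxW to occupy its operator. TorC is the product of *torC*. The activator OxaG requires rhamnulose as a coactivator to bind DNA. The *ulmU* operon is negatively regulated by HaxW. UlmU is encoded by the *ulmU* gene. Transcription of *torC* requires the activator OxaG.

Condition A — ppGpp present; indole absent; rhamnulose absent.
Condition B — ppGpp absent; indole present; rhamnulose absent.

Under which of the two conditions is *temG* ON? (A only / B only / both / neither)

B only

Condition A:
ppGpp is present, so ElnB is active.
Indole is absent, so HaxW is inactive.
With no repressor bound, *ulmU* is transcribed.
So UlmU is produced and active.
Rhamnulose is absent, so OxaG is inactive.
Required activator OxaG is absent, so *torC* is not transcribed.
So TorC is not produced.
With repressor ElnB bound, *temG* is not transcribed.
→ *temG* is OFF in A.
Condition B:
ppGpp is absent, so ElnB is inactive.
Indole is present, so HaxW is active.
With repressor HaxW bound, *ulmU* is not transcribed.
So UlmU is not produced.
Rhamnulose is absent, so OxaG is inactive.
Required activator OxaG is absent, so *torC* is not transcribed.
So TorC is not produced.
With no repressor bound, *temG* is transcribed.
→ *temG* is ON in B.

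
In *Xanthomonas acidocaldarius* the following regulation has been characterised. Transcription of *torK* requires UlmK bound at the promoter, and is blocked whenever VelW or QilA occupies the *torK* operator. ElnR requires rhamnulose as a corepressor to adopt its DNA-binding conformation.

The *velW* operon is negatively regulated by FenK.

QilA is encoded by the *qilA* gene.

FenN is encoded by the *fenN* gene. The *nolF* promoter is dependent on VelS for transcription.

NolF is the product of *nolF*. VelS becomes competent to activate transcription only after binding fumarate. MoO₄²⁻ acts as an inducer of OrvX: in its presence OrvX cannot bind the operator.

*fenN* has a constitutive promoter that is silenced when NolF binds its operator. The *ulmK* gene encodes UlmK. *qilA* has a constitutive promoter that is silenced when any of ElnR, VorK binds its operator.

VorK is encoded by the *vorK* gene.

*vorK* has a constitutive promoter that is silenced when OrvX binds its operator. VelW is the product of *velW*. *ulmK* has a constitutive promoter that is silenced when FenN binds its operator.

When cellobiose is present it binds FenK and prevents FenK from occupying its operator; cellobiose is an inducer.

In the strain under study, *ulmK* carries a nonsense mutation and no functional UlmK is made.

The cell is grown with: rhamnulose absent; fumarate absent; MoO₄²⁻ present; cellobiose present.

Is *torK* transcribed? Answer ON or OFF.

UlmK is non-functional in this strain, so it has no effect.
Cellobiose is present, so FenK is inactive.
With no repressor bound, *velW* is transcribed.
So VelW is produced and active.
Rhamnulose is absent, so ElnR is inactive.
MoO₄²⁻ is present, so OrvX is inactive.
With no repressor bound, *vorK* is transcribed.
So VorK is produced and active.
With repressor VorK bound, *qilA* is not transcribed.
So QilA is not produced.
With repressor VelW bound, *torK* is not transcribed.

OFF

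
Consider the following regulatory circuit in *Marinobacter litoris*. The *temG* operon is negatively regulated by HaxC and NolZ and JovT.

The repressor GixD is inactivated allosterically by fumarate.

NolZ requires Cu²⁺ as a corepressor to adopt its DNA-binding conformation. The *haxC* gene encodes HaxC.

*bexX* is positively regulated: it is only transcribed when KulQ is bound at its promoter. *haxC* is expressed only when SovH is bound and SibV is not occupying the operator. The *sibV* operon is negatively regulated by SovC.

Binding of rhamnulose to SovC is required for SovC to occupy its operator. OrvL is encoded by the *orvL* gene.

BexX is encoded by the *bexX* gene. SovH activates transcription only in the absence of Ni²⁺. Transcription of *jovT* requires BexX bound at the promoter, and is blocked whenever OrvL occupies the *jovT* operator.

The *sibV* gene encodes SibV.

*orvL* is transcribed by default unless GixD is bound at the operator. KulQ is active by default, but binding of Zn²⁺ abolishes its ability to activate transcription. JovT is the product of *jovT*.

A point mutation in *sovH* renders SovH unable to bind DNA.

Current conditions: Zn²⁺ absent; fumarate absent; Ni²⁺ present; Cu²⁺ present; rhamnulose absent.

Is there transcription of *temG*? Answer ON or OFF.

OFF

SovH is non-functional in this strain, so it has no effect.
Rhamnulose is absent, so SovC is inactive.
With no repressor bound, *sibV* is transcribed.
So SibV is produced and active.
With repressor SibV bound, *haxC* is not transcribed.
So HaxC is not produced.
Cu²⁺ is present, so NolZ is active.
Fumarate is absent, so GixD is active.
With repressor GixD bound, *orvL* is not transcribed.
So OrvL is not produced.
Zn²⁺ is absent, so KulQ is active.
No repressor is bound and KulQ is active, so *bexX* is transcribed.
So BexX is produced and active.
No repressor is bound and BexX is active, so *jovT* is transcribed.
So JovT is produced and active.
With repressor NolZ bound, *temG* is not transcribed.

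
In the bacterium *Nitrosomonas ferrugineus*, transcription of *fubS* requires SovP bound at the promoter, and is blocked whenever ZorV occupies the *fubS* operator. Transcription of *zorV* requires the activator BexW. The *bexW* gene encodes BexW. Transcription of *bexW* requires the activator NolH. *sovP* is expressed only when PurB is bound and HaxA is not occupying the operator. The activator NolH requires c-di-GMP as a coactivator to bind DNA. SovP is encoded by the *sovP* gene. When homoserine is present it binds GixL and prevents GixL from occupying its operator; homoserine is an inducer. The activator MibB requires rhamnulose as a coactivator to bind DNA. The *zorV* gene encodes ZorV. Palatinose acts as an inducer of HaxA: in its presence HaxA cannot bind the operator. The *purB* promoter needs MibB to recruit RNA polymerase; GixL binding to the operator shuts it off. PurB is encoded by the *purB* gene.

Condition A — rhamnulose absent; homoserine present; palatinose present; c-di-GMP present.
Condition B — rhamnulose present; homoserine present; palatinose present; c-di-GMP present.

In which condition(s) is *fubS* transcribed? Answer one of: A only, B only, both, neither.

neither

Condition A:
Rhamnulose is absent, so MibB is inactive.
Homoserine is present, so GixL is inactive.
Required activator MibB is absent, so *purB* is not transcribed.
So PurB is not produced.
Palatinose is present, so HaxA is inactive.
Required activator PurB is absent, so *sovP* is not transcribed.
So SovP is not produced.
c-di-GMP is present, so NolH is active.
No repressor is bound and NolH is active, so *bexW* is transcribed.
So BexW is produced and active.
No repressor is bound and BexW is active, so *zorV* is transcribed.
So ZorV is produced and active.
With repressor ZorV bound, *fubS* is not transcribed.
→ *fubS* is OFF in A.
Condition B:
Rhamnulose is present, so MibB is active.
Homoserine is present, so GixL is inactive.
No repressor is bound and MibB is active, so *purB* is transcribed.
So PurB is produced and active.
Palatinose is present, so HaxA is inactive.
No repressor is bound and PurB is active, so *sovP* is transcribed.
So SovP is produced and active.
c-di-GMP is present, so NolH is active.
No repressor is bound and NolH is active, so *bexW* is transcribed.
So BexW is produced and active.
No repressor is bound and BexW is active, so *zorV* is transcribed.
So ZorV is produced and active.
With repressor ZorV bound, *fubS* is not transcribed.
→ *fubS* is OFF in B.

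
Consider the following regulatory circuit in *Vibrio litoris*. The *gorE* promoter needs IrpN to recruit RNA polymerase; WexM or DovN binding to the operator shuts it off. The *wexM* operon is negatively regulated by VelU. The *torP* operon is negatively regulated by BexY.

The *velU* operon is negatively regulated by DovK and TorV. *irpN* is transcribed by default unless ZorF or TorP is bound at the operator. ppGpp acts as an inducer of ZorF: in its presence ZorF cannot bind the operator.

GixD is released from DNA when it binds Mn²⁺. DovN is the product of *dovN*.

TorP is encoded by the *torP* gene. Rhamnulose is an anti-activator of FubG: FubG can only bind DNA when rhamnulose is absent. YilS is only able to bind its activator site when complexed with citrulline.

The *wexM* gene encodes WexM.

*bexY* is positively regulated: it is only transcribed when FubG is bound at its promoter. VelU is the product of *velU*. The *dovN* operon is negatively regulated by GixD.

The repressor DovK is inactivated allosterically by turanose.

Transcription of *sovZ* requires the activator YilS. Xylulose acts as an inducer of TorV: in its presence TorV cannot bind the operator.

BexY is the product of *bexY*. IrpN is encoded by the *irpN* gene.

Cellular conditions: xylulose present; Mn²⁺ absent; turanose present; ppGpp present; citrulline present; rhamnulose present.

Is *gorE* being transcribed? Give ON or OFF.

Turanose is present, so DovK is inactive.
Xylulose is present, so TorV is inactive.
With no repressor bound, *velU* is transcribed.
So VelU is produced and active.
With repressor VelU bound, *wexM* is not transcribed.
So WexM is not produced.
ppGpp is present, so ZorF is inactive.
Rhamnulose is present, so FubG is inactive.
Required activator FubG is absent, so *bexY* is not transcribed.
So BexY is not produced.
With no repressor bound, *torP* is transcribed.
So TorP is produced and active.
With repressor TorP bound, *irpN* is not transcribed.
So IrpN is not produced.
Mn²⁺ is absent, so GixD is active.
With repressor GixD bound, *dovN* is not transcribed.
So DovN is not produced.
Required activator IrpN is absent, so *gorE* is not transcribed.

OFF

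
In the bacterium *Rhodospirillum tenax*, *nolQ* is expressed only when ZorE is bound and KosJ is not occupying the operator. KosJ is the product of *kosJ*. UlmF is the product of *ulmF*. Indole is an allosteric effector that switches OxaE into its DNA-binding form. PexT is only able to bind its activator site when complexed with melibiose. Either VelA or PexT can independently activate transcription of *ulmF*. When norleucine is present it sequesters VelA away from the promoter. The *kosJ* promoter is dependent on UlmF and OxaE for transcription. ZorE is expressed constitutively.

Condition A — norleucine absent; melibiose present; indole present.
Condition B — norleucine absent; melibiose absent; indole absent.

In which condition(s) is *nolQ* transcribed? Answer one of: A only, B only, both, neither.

Condition A:
Norleucine is absent, so VelA is active.
Melibiose is present, so PexT is active.
Activator VelA is present, so *ulmF* is transcribed.
So UlmF is produced and active.
Indole is present, so OxaE is active.
No repressor is bound and UlmF and OxaE are active, so *kosJ* is transcribed.
So KosJ is produced and active.
ZorE is produced constitutively and is active.
With repressor KosJ bound, *nolQ* is not transcribed.
→ *nolQ* is OFF in A.
Condition B:
Norleucine is absent, so VelA is active.
Melibiose is absent, so PexT is inactive.
Activator VelA is present, so *ulmF* is transcribed.
So UlmF is produced and active.
Indole is absent, so OxaE is inactive.
Required activator OxaE is absent, so *kosJ* is not transcribed.
So KosJ is not produced.
ZorE is produced constitutively and is active.
No repressor is bound and ZorE is active, so *nolQ* is transcribed.
→ *nolQ* is ON in B.

B only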